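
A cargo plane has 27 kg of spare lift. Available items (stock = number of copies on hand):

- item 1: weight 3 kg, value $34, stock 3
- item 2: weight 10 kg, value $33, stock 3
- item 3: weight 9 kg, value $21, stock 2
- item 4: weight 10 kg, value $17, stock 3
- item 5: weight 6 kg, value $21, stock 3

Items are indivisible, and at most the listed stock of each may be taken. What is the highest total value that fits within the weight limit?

$165

Top feasible selections:
- 3×item 1 + 3×item 5: weight 27, value 165
- 3×item 1 + 1×item 2 + 1×item 5: weight 25, value 156
- 3×item 1 + 2×item 5: weight 21, value 144
- 3×item 1 + 1×item 3 + 1×item 5: weight 24, value 144
Best: $165.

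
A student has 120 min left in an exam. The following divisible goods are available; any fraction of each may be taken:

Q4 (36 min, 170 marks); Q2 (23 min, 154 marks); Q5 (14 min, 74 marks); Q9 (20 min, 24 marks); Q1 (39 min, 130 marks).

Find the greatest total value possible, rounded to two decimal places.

537.60

Take in order of value per unit:
- Q2 (154/23 per unit): all 23 → value 154, running total 154.00
- Q5 (74/14 per unit): all 14 → value 74, running total 228.00
- Q4 (170/36 per unit): all 36 → value 170, running total 398.00
- Q1 (130/39 per unit): all 39 → value 130, running total 528.00
- Q9 (24/20 per unit): 8 of 20 → value 8×24/20 = 9.6000, running total 537.60
Total 537.60.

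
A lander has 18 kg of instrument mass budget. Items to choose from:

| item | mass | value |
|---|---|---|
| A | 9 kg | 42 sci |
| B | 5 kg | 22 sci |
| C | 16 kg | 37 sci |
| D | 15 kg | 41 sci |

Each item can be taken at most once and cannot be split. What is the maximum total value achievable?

This is a 0/1 knapsack; check combinations near the capacity.
- A+B: mass 9+5=14, value 42+22=64
- A: mass 9, value 42
- D: mass 15, value 41
Best: 64 sci.

64 sci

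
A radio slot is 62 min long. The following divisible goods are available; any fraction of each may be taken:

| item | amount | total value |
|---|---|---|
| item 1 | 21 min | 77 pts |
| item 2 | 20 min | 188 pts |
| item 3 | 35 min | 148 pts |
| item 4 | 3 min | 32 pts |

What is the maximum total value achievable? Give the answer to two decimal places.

Take in order of value per unit:
- item 4 (32/3 per unit): all 3 → value 32, running total 32.00
- item 2 (188/20 per unit): all 20 → value 188, running total 220.00
- item 3 (148/35 per unit): all 35 → value 148, running total 368.00
- item 1 (77/21 per unit): 4 of 21 → value 4×77/21 = 14.6667, running total 382.67
Total 382.67.

382.67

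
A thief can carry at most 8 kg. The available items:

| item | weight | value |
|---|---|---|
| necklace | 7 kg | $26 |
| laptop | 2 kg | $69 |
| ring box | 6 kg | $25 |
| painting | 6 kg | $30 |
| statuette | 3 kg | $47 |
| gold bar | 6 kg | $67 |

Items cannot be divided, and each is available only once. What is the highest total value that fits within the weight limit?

$136

Check high-value combinations within 8 kg:
- laptop+gold bar: weight 2+6=8, value 69+67=136
- laptop+statuette: weight 2+3=5, value 69+47=116
- laptop+painting: weight 2+6=8, value 69+30=99
- laptop+ring box: weight 2+6=8, value 69+25=94
- laptop: weight 2, value 69
Best: $136.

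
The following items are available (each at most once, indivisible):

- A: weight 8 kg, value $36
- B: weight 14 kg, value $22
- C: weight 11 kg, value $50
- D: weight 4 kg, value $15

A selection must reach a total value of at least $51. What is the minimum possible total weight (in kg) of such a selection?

Subsets with value ≥ 51, sorted by total weight:
- A+D: weight 12, value 51
- C+D: weight 15, value 65
Minimum weight: 12 kg.

12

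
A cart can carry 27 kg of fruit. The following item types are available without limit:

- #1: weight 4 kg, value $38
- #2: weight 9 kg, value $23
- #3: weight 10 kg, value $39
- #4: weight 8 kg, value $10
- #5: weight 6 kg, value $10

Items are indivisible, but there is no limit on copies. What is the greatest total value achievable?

$228

Best value-per-unit is #1 at 38/4, and filling with it alone uses weight 6×4=24. No mix of the others beats 6×38 = 228.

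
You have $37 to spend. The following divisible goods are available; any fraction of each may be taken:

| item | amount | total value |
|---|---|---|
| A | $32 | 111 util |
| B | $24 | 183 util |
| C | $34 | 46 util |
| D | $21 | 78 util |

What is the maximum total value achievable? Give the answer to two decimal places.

Take in order of value per unit:
- B (183/24 per unit): all 24 → value 183, running total 183.00
- D (78/21 per unit): 13 of 21 → value 13×78/21 = 48.2857, running total 231.29
Total 231.29.

231.29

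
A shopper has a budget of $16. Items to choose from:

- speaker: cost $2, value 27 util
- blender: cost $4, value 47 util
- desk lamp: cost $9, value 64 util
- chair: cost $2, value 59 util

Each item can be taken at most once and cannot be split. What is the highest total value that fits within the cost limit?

170 util

This is a 0/1 knapsack; check combinations near the capacity.
- blender+desk lamp+chair: cost 4+9+2=15, value 47+64+59=170
- speaker+desk lamp+chair: cost 2+9+2=13, value 27+64+59=150
- speaker+blender+desk lamp: cost 2+4+9=15, value 27+47+64=138
- speaker+blender+chair: cost 2+4+2=8, value 27+47+59=133
Best: 170 util.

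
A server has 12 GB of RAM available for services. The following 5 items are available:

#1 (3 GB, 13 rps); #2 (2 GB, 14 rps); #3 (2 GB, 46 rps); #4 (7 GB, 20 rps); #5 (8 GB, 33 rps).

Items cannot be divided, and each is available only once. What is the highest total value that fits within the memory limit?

Check high-value combinations within 12 GB:
- #2+#3+#5: memory 2+2+8=12, value 14+46+33=93
- #2+#3+#4: memory 2+2+7=11, value 14+46+20=80
- #3+#5: memory 2+8=10, value 46+33=79
Best: 93 rps.

93 rps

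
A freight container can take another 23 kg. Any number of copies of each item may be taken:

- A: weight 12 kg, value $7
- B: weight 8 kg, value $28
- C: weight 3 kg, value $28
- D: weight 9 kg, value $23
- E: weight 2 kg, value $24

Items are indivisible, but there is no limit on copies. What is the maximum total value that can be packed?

$268

Best value-per-unit is E at 24/2; filling with it alone gives 11×24 = 264.
Optimal mix: 1×C + 10×E → weight 23, value 268.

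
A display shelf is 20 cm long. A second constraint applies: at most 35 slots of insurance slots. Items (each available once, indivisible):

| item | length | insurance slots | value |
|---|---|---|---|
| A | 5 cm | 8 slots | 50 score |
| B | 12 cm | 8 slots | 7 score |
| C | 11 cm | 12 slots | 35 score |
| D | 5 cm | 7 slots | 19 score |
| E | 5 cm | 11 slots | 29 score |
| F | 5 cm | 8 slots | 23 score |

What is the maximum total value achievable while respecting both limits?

Feasible sets respecting both limits:
- A+D+E+F: length 20, insurance slots 34, value 121
- A+E+F: length 15, insurance slots 27, value 102
- A+D+E: length 15, insurance slots 26, value 98
- A+D+F: length 15, insurance slots 23, value 92
Best: 121 score.

121 score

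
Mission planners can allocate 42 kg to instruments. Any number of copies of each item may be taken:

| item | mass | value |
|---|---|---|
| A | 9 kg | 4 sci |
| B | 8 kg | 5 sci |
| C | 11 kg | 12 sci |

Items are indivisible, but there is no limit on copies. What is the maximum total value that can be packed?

41 sci

Best value-per-unit is C at 12/11; filling with it alone gives 3×12 = 36.
Optimal mix: 1×B + 3×C → mass 41, value 41.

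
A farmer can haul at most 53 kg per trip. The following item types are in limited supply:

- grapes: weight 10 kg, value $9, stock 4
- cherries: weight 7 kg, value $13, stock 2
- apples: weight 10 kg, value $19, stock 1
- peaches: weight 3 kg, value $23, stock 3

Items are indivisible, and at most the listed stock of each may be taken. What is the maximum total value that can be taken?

$132

Top feasible selections:
- 2×grapes + 2×cherries + 1×apples + 3×peaches: weight 53, value 132
- 1×grapes + 2×cherries + 1×apples + 3×peaches: weight 43, value 123
- 3×grapes + 2×cherries + 3×peaches: weight 53, value 122
Best: $132.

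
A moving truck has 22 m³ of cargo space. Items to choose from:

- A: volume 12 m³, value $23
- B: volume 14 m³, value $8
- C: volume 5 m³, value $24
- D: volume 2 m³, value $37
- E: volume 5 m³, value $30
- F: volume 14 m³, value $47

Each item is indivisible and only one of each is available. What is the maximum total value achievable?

$114

Check high-value combinations within 22 m³:
- D+E+F: volume 2+5+14=21, value 37+30+47=114
- C+D+F: volume 5+2+14=21, value 24+37+47=108
- C+D+E: volume 5+2+5=12, value 24+37+30=91
- A+D+E: volume 12+2+5=19, value 23+37+30=90
- D+F: volume 2+14=16, value 37+47=84
Best: $114.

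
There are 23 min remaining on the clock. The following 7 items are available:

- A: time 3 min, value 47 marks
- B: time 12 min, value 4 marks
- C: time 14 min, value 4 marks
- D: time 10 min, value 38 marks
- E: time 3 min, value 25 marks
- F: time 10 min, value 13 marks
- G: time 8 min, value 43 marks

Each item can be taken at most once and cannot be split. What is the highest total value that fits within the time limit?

Check high-value combinations within 23 min:
- A+D+G: time 3+10+8=21, value 47+38+43=128
- A+E+G: time 3+3+8=14, value 47+25+43=115
- A+D+E: time 3+10+3=16, value 47+38+25=110
- D+E+G: time 10+3+8=21, value 38+25+43=106
Best: 128 marks.

128 marks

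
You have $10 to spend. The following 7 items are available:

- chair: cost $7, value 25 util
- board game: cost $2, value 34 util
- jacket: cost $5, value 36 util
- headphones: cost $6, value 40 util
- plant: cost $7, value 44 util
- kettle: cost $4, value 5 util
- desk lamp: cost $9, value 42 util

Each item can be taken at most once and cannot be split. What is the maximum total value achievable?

78 util

Check high-value combinations within $10:
- board game+plant: cost 2+7=9, value 34+44=78
- board game+headphones: cost 2+6=8, value 34+40=74
- board game+jacket: cost 2+5=7, value 34+36=70
- chair+board game: cost 7+2=9, value 25+34=59
Best: 78 util.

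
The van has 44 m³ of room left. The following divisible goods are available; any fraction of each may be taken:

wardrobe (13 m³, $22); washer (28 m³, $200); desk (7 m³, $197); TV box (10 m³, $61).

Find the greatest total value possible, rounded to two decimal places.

451.90

Take in order of value per unit:
- desk (197/7 per unit): all 7 → value 197, running total 197.00
- washer (200/28 per unit): all 28 → value 200, running total 397.00
- TV box (61/10 per unit): 9 of 10 → value 9×61/10 = 54.9000, running total 451.90
Total 451.90.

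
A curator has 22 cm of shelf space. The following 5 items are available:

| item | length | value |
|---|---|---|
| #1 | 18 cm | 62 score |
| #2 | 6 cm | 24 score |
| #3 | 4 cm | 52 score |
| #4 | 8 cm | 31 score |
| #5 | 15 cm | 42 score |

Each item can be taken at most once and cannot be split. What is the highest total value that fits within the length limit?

114 score

Check high-value combinations within 22 cm:
- #1+#3: length 18+4=22, value 62+52=114
- #2+#3+#4: length 6+4+8=18, value 24+52+31=107
- #3+#5: length 4+15=19, value 52+42=94
- #3+#4: length 4+8=12, value 52+31=83
Best: 114 score.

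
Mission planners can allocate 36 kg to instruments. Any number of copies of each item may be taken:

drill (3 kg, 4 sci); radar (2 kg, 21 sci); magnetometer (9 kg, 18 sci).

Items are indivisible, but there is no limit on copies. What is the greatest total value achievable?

Best value-per-unit is radar at 21/2, and filling with it alone uses mass 18×2=36. No mix of the others beats 18×21 = 378.

378 sci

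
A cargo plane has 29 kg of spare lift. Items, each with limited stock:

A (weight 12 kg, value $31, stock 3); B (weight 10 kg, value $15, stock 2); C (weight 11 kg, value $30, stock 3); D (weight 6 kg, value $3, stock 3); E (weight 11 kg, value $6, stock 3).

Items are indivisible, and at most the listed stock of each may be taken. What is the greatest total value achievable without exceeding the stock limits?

$64

Top feasible selections:
- 1×A + 1×C + 1×D: weight 29, value 64
- 2×C + 1×D: weight 28, value 63
- 2×A: weight 24, value 62
Best: $64.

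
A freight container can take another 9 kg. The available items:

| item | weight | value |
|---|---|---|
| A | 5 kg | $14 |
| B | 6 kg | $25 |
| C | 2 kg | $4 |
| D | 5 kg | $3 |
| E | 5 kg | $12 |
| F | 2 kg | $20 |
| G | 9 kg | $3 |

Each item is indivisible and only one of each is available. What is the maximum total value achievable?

This is a 0/1 knapsack; check combinations near the capacity.
- B+F: weight 6+2=8, value 25+20=45
- A+C+F: weight 5+2+2=9, value 14+4+20=38
- C+E+F: weight 2+5+2=9, value 4+12+20=36
- A+F: weight 5+2=7, value 14+20=34
- E+F: weight 5+2=7, value 12+20=32
Best: $45.

$45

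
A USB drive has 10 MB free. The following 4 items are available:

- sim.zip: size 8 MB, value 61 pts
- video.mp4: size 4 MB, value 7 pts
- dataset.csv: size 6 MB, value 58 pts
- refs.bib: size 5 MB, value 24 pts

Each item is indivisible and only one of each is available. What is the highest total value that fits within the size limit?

Check high-value combinations within 10 MB:
- video.mp4+dataset.csv: size 4+6=10, value 7+58=65
- sim.zip: size 8, value 61
- dataset.csv: size 6, value 58
Best: 65 pts.

65 pts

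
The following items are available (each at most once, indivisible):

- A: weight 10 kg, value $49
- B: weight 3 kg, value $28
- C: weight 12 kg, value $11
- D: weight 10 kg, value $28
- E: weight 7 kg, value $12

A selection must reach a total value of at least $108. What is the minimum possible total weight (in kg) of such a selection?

30

Subsets with value ≥ 108, sorted by total weight:
- A+B+D+E: weight 30, value 117
- A+B+C+D: weight 35, value 116
- A+B+C+D+E: weight 42, value 128
Minimum weight: 30 kg.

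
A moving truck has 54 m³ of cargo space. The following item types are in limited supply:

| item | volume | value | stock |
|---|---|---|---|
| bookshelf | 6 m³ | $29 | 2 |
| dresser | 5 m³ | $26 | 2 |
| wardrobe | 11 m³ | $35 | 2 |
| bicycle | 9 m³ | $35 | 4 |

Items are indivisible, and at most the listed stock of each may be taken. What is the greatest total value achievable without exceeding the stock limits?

Top feasible selections:
- 2×bookshelf + 1×dresser + 4×bicycle: volume 53, value 224
- 1×bookshelf + 2×dresser + 4×bicycle: volume 52, value 221
Best: $224.

$224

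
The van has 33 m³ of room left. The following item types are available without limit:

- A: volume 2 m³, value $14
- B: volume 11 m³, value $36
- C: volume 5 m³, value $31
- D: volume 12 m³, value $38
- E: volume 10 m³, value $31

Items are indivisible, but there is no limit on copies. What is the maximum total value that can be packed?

$227

Best value-per-unit is A at 14/2; filling with it alone gives 16×14 = 224.
Optimal mix: 14×A + 1×C → volume 33, value 227.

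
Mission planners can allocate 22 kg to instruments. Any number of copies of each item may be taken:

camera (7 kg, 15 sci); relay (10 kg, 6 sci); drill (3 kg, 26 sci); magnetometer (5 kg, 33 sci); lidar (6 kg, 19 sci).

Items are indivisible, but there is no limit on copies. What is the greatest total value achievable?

Best value-per-unit is drill at 26/3, and filling with it alone uses mass 7×3=21. No mix of the others beats 7×26 = 182.

182 sci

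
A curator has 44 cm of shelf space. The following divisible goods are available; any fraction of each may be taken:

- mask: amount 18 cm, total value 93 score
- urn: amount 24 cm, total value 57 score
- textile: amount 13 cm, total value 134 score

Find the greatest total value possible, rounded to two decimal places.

257.88

Take in order of value per unit:
- textile (134/13 per unit): all 13 → value 134, running total 134.00
- mask (93/18 per unit): all 18 → value 93, running total 227.00
- urn (57/24 per unit): 13 of 24 → value 13×57/24 = 30.8750, running total 257.88
Total 257.88.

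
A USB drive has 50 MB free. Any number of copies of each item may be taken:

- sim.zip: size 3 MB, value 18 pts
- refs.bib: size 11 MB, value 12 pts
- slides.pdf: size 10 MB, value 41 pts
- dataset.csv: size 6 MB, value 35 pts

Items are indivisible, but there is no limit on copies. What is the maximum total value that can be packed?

Best value-per-unit is sim.zip at 18/3, and filling with it alone uses size 16×3=48. No mix of the others beats 16×18 = 288.

288 pts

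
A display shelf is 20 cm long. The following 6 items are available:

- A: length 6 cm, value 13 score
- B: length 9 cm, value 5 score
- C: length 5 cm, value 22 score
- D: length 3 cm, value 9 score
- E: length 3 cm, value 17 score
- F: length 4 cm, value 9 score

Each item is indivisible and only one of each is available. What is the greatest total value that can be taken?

Check high-value combinations within 20 cm:
- A+C+D+E: length 6+5+3+3=17, value 13+22+9+17=61
- A+C+E+F: length 6+5+3+4=18, value 13+22+17+9=61
- C+D+E+F: length 5+3+3+4=15, value 22+9+17+9=57
- A+C+D+F: length 6+5+3+4=18, value 13+22+9+9=53
- B+C+D+E: length 9+5+3+3=20, value 5+22+9+17=53
Best: 61 score.

61 score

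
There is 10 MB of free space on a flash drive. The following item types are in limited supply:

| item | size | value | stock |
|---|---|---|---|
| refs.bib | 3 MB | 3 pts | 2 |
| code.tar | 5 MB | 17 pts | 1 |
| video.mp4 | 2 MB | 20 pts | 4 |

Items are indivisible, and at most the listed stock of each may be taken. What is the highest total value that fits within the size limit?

80 pts

Best selections within size 10 and stock limits:
- 4×video.mp4: size 8, value 80
- 1×refs.bib + 3×video.mp4: size 9, value 63
- 3×video.mp4: size 6, value 60
Best: 80 pts.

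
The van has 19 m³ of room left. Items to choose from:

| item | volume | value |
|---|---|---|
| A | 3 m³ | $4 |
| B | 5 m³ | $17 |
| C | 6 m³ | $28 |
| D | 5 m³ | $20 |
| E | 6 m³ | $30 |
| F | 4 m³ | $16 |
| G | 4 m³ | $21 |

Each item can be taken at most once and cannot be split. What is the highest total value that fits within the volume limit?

Check high-value combinations within 19 m³:
- D+E+F+G: volume 5+6+4+4=19, value 20+30+16+21=87
- C+D+F+G: volume 6+5+4+4=19, value 28+20+16+21=85
- B+E+F+G: volume 5+6+4+4=19, value 17+30+16+21=84
- A+C+E+G: volume 3+6+6+4=19, value 4+28+30+21=83
Best: $87.

$87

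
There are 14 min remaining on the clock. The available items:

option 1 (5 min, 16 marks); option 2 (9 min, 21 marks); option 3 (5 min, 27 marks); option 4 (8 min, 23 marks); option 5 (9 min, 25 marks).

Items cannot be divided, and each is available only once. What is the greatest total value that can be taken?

Check high-value combinations within 14 min:
- option 3+option 5: time 5+9=14, value 27+25=52
- option 3+option 4: time 5+8=13, value 27+23=50
- option 2+option 3: time 9+5=14, value 21+27=48
- option 1+option 3: time 5+5=10, value 16+27=43
- option 1+option 5: time 5+9=14, value 16+25=41
Best: 52 marks.

52 marks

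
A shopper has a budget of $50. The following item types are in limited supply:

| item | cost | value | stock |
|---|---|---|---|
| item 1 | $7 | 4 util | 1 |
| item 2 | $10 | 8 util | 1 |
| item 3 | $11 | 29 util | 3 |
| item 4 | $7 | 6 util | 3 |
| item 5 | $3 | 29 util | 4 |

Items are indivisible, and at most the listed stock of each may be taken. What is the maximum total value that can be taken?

203 util

Best selections within cost 50 and stock limits:
- 3×item 3 + 4×item 5: cost 45, value 203
- 2×item 3 + 2×item 4 + 4×item 5: cost 48, value 186
Best: 203 util.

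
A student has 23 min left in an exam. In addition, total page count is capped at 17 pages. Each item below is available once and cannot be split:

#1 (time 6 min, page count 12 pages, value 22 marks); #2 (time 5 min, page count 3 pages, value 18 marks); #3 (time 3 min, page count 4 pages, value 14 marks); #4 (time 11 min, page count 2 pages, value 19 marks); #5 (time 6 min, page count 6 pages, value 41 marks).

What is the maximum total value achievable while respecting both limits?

Feasible sets respecting both limits:
- #2+#4+#5: time 22, page count 11, value 78
- #3+#4+#5: time 20, page count 12, value 74
- #2+#3+#5: time 14, page count 13, value 73
Best: 78 marks.

78 marks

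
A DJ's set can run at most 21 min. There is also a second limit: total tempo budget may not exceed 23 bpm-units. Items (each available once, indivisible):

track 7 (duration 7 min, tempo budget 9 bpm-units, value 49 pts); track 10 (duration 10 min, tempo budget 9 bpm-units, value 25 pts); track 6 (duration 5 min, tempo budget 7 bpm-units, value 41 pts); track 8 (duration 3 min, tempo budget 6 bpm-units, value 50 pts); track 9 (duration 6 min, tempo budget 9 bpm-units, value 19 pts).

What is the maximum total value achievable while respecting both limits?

140 pts

Feasible sets respecting both limits:
- track 7+track 6+track 8: duration 15, tempo budget 22, value 140
- track 10+track 6+track 8: duration 18, tempo budget 22, value 116
- track 6+track 8+track 9: duration 14, tempo budget 22, value 110
- track 7+track 8: duration 10, tempo budget 15, value 99
Best: 140 pts.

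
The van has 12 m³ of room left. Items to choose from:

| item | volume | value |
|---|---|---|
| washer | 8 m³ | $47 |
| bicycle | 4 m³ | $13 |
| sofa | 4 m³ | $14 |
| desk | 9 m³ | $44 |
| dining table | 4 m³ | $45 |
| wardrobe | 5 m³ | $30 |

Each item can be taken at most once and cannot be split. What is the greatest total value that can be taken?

Check high-value combinations within 12 m³:
- washer+dining table: volume 8+4=12, value 47+45=92
- dining table+wardrobe: volume 4+5=9, value 45+30=75
- bicycle+sofa+dining table: volume 4+4+4=12, value 13+14+45=72
- washer+sofa: volume 8+4=12, value 47+14=61
Best: $92.

$92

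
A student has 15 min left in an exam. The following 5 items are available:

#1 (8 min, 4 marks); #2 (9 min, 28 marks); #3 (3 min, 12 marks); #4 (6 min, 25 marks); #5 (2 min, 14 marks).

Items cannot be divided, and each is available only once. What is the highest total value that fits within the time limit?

54 marks

Check high-value combinations within 15 min:
- #2+#3+#5: time 9+3+2=14, value 28+12+14=54
- #2+#4: time 9+6=15, value 28+25=53
- #3+#4+#5: time 3+6+2=11, value 12+25+14=51
Best: 54 marks.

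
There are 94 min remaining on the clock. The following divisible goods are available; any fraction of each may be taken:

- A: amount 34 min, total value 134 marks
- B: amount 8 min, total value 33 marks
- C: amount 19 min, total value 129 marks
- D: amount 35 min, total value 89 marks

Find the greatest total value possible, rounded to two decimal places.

Take in order of value per unit:
- C (129/19 per unit): all 19 → value 129, running total 129.00
- B (33/8 per unit): all 8 → value 33, running total 162.00
- A (134/34 per unit): all 34 → value 134, running total 296.00
- D (89/35 per unit): 33 of 35 → value 33×89/35 = 83.9143, running total 379.91
Total 379.91.

379.91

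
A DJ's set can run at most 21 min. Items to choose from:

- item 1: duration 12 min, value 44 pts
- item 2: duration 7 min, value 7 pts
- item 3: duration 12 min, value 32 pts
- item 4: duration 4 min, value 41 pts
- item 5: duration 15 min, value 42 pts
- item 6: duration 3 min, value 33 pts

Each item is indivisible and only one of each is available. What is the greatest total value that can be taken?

Check high-value combinations within 21 min:
- item 1+item 4+item 6: duration 12+4+3=19, value 44+41+33=118
- item 3+item 4+item 6: duration 12+4+3=19, value 32+41+33=106
- item 1+item 4: duration 12+4=16, value 44+41=85
- item 4+item 5: duration 4+15=19, value 41+42=83
Best: 118 pts.

118 pts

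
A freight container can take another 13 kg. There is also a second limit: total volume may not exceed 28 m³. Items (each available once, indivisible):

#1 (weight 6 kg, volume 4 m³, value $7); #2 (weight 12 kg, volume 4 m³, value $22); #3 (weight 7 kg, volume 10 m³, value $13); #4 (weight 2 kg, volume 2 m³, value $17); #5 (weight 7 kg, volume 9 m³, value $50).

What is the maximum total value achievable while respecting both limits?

Feasible sets respecting both limits:
- #4+#5: weight 9, volume 11, value 67
- #1+#5: weight 13, volume 13, value 57
- #5: weight 7, volume 9, value 50
- #3+#4: weight 9, volume 12, value 30
Best: $67.

$67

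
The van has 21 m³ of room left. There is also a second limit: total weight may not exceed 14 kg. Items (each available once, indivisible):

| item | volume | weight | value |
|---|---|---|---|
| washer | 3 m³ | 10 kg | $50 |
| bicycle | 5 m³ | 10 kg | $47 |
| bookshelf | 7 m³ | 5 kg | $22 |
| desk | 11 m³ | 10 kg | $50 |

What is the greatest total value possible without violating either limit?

$50

Feasible sets respecting both limits:
- washer: volume 3, weight 10, value 50
- desk: volume 11, weight 10, value 50
- bicycle: volume 5, weight 10, value 47
Best: $50.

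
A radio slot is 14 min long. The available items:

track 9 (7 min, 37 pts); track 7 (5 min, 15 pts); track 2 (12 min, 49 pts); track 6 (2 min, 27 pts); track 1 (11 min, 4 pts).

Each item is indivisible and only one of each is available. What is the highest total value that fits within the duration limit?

79 pts

Check high-value combinations within 14 min:
- track 9+track 7+track 6: duration 7+5+2=14, value 37+15+27=79
- track 2+track 6: duration 12+2=14, value 49+27=76
- track 9+track 6: duration 7+2=9, value 37+27=64
Best: 79 pts.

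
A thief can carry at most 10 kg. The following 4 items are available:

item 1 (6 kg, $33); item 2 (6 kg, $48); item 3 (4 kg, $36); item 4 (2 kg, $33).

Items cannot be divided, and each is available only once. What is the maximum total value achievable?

Check high-value combinations within 10 kg:
- item 2+item 3: weight 6+4=10, value 48+36=84
- item 2+item 4: weight 6+2=8, value 48+33=81
- item 3+item 4: weight 4+2=6, value 36+33=69
- item 1+item 3: weight 6+4=10, value 33+36=69
- item 1+item 4: weight 6+2=8, value 33+33=66
Best: $84.

$84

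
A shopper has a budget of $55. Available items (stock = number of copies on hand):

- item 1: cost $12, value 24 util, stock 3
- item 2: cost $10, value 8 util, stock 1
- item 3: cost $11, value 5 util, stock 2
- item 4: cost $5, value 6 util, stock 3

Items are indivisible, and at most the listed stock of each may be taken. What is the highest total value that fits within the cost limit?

Top feasible selections:
- 3×item 1 + 3×item 4: cost 51, value 90
- 3×item 1 + 1×item 2 + 1×item 4: cost 51, value 86
- 3×item 1 + 2×item 4: cost 46, value 84
Best: 90 util.

90 util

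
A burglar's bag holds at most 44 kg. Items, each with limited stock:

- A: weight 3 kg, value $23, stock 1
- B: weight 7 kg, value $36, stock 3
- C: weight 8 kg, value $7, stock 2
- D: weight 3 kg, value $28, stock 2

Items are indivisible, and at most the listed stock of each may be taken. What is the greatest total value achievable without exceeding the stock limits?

$194

Best selections within weight 44 and stock limits:
- 1×A + 3×B + 1×C + 2×D: weight 38, value 194
- 1×A + 3×B + 2×D: weight 30, value 187
- 3×B + 2×C + 2×D: weight 43, value 178
- 1×A + 3×B + 2×C + 1×D: weight 43, value 173
Best: $194.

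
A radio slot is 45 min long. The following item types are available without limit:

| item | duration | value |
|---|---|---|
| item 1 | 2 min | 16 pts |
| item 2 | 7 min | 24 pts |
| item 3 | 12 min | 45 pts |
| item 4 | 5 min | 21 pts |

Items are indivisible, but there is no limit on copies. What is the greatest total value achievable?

Best value-per-unit is item 1 at 16/2, and filling with it alone uses duration 22×2=44. No mix of the others beats 22×16 = 352.

352 pts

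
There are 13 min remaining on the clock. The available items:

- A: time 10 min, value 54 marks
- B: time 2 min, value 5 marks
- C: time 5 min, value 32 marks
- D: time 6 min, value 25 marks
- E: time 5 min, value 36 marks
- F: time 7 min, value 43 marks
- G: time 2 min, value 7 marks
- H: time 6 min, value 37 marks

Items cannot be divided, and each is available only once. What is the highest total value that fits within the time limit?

Check high-value combinations within 13 min:
- F+H: time 7+6=13, value 43+37=80
- E+G+H: time 5+2+6=13, value 36+7+37=80
- E+F: time 5+7=12, value 36+43=79
- B+E+H: time 2+5+6=13, value 5+36+37=78
Best: 80 marks.

80 marks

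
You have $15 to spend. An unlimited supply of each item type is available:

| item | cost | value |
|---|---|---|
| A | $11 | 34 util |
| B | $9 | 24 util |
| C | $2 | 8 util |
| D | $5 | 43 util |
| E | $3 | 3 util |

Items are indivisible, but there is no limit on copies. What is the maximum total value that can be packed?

129 util

Best value-per-unit is D at 43/5, and filling with it alone uses cost 3×5=15. No mix of the others beats 3×43 = 129.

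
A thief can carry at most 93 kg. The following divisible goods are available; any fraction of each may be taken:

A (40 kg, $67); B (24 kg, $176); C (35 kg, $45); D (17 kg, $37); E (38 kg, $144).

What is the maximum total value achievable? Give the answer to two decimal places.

Take in order of value per unit:
- B (176/24 per unit): all 24 → value 176, running total 176.00
- E (144/38 per unit): all 38 → value 144, running total 320.00
- D (37/17 per unit): all 17 → value 37, running total 357.00
- A (67/40 per unit): 14 of 40 → value 14×67/40 = 23.4500, running total 380.45
Total 380.45.

380.45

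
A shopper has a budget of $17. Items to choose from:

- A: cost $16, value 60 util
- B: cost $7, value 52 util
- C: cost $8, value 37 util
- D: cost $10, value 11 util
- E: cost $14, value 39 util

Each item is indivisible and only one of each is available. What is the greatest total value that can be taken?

89 util

This is a 0/1 knapsack; check combinations near the capacity.
- B+C: cost 7+8=15, value 52+37=89
- B+D: cost 7+10=17, value 52+11=63
- A: cost 16, value 60
Best: 89 util.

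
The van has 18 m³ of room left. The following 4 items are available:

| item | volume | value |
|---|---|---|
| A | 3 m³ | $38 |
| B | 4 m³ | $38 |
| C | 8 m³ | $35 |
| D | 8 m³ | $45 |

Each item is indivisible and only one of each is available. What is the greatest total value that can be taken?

Check high-value combinations within 18 m³:
- A+B+D: volume 3+4+8=15, value 38+38+45=121
- A+B+C: volume 3+4+8=15, value 38+38+35=111
- A+D: volume 3+8=11, value 38+45=83
- B+D: volume 4+8=12, value 38+45=83
Best: $121.

$121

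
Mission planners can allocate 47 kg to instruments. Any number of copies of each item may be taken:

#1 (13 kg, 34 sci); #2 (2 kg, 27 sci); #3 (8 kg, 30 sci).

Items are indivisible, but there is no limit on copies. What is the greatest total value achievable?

Best value-per-unit is #2 at 27/2, and filling with it alone uses mass 23×2=46. No mix of the others beats 23×27 = 621.

621 sci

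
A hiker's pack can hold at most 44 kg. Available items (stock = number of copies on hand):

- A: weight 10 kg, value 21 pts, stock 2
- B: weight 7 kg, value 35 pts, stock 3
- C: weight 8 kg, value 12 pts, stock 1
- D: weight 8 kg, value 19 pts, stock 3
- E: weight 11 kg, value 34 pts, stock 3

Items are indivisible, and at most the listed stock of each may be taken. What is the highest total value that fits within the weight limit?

Best selections within weight 44 and stock limits:
- 3×B + 2×E: weight 43, value 173
- 1×A + 3×B + 1×E: weight 42, value 160
- 3×B + 1×D + 1×E: weight 40, value 158
Best: 173 pts.

173 pts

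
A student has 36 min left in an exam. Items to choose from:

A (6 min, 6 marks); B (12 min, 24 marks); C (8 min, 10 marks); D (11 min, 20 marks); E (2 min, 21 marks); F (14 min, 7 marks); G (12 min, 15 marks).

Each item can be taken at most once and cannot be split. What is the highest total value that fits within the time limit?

Check high-value combinations within 36 min:
- B+C+D+E: time 12+8+11+2=33, value 24+10+20+21=75
- A+B+D+E: time 6+12+11+2=31, value 6+24+20+21=71
- B+C+E+G: time 12+8+2+12=34, value 24+10+21+15=70
- A+B+E+G: time 6+12+2+12=32, value 6+24+21+15=66
- C+D+E+G: time 8+11+2+12=33, value 10+20+21+15=66
Best: 75 marks.

75 marks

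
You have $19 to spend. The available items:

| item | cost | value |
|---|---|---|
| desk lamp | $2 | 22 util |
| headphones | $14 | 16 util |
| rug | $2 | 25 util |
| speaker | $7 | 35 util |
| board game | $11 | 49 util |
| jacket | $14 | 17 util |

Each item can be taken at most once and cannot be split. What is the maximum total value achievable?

96 util

Check high-value combinations within $19:
- desk lamp+rug+board game: cost 2+2+11=15, value 22+25+49=96
- speaker+board game: cost 7+11=18, value 35+49=84
- desk lamp+rug+speaker: cost 2+2+7=11, value 22+25+35=82
Best: 96 util.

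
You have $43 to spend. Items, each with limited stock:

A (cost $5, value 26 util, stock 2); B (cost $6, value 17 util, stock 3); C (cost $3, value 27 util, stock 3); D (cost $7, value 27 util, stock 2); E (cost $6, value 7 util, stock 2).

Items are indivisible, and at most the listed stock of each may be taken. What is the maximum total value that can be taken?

Top feasible selections:
- 2×A + 1×B + 3×C + 2×D: cost 39, value 204
- 1×A + 2×B + 3×C + 2×D: cost 40, value 195
- 2×A + 2×B + 3×C + 1×D: cost 38, value 194
Best: 204 util.

204 util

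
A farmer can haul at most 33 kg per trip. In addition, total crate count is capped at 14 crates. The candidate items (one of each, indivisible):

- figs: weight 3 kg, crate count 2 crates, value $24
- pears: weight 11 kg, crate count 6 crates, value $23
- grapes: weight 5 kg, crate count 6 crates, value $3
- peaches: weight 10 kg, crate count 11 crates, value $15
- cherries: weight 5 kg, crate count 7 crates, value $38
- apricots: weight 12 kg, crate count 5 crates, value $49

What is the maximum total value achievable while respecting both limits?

Feasible sets respecting both limits:
- figs+cherries+apricots: weight 20, crate count 14, value 111
- figs+pears+apricots: weight 26, crate count 13, value 96
- cherries+apricots: weight 17, crate count 12, value 87
- figs+grapes+apricots: weight 20, crate count 13, value 76
Best: $111.

$111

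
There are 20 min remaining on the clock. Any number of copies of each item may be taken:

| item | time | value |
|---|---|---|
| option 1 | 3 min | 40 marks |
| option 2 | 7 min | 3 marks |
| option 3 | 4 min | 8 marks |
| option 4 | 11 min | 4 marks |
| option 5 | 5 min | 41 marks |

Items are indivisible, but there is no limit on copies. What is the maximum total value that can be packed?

241 marks

Best value-per-unit is option 1 at 40/3; filling with it alone gives 6×40 = 240.
Optimal mix: 5×option 1 + 1×option 5 → time 20, value 241.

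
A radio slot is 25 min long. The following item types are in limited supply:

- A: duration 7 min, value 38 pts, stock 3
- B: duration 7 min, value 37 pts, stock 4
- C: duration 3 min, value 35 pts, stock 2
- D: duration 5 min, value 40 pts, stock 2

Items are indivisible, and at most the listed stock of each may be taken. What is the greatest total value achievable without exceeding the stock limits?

188 pts

Best selections within duration 25 and stock limits:
- 1×A + 2×C + 2×D: duration 23, value 188
- 1×B + 2×C + 2×D: duration 23, value 187
- 2×A + 2×C + 1×D: duration 25, value 186
- 1×A + 1×B + 2×C + 1×D: duration 25, value 185
Best: 188 pts.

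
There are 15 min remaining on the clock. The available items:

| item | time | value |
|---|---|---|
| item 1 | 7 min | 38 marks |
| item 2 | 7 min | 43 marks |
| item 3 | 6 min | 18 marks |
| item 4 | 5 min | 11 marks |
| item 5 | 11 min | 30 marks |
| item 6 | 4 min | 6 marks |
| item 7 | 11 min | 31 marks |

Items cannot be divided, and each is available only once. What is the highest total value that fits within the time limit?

81 marks

Check high-value combinations within 15 min:
- item 1+item 2: time 7+7=14, value 38+43=81
- item 2+item 3: time 7+6=13, value 43+18=61
- item 1+item 3: time 7+6=13, value 38+18=56
Best: 81 marks.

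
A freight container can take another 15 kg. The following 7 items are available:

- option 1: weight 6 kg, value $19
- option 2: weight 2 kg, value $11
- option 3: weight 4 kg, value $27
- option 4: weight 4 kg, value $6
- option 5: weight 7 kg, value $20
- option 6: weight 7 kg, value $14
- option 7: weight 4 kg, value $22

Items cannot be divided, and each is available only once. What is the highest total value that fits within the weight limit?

Check high-value combinations within 15 kg:
- option 3+option 5+option 7: weight 4+7+4=15, value 27+20+22=69
- option 1+option 3+option 7: weight 6+4+4=14, value 19+27+22=68
- option 2+option 3+option 4+option 7: weight 2+4+4+4=14, value 11+27+6+22=66
- option 3+option 6+option 7: weight 4+7+4=15, value 27+14+22=63
Best: $69.

$69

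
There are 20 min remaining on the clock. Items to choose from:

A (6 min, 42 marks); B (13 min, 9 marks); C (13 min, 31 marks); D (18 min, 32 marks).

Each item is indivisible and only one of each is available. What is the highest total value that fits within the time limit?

Check high-value combinations within 20 min:
- A+C: time 6+13=19, value 42+31=73
- A+B: time 6+13=19, value 42+9=51
- A: time 6, value 42
- D: time 18, value 32
- C: time 13, value 31
Best: 73 marks.

73 marks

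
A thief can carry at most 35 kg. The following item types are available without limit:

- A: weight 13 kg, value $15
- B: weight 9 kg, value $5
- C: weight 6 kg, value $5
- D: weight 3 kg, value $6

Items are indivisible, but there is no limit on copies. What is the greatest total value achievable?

$66

Best value-per-unit is D at 6/3, and filling with it alone uses weight 11×3=33. No mix of the others beats 11×6 = 66.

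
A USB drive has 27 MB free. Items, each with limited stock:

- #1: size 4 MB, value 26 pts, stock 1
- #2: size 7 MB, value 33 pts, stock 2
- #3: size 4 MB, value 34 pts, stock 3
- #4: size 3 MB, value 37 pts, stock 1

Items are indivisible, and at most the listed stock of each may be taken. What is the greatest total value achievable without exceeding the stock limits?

198 pts

Best selections within size 27 and stock limits:
- 1×#1 + 1×#2 + 3×#3 + 1×#4: size 26, value 198
- 1×#2 + 3×#3 + 1×#4: size 22, value 172
- 2×#2 + 2×#3 + 1×#4: size 25, value 171
- 2×#2 + 3×#3: size 26, value 168
Best: 198 pts.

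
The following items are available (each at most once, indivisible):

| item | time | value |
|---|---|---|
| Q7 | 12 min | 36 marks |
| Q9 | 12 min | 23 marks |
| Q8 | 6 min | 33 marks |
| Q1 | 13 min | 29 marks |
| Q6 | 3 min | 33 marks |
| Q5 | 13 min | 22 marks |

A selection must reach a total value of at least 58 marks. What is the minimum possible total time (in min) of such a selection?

9

Subsets with value ≥ 58, sorted by total time:
- Q8+Q6: time 9, value 66
- Q7+Q6: time 15, value 69
- Q1+Q6: time 16, value 62
- Q7+Q8: time 18, value 69
Minimum time: 9 min.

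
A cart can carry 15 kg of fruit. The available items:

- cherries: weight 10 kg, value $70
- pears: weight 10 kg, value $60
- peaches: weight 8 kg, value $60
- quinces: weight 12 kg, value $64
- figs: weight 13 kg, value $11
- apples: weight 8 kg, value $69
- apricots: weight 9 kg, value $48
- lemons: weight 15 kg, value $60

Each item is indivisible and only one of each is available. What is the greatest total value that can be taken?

$70

This is a 0/1 knapsack; check combinations near the capacity.
- cherries: weight 10, value 70
- apples: weight 8, value 69
- quinces: weight 12, value 64
Best: $70.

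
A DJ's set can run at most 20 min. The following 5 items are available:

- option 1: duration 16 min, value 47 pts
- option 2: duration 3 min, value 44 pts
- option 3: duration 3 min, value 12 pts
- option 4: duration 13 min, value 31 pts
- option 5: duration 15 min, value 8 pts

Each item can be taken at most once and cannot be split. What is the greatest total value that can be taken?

91 pts

Check high-value combinations within 20 min:
- option 1+option 2: duration 16+3=19, value 47+44=91
- option 2+option 3+option 4: duration 3+3+13=19, value 44+12+31=87
- option 2+option 4: duration 3+13=16, value 44+31=75
- option 1+option 3: duration 16+3=19, value 47+12=59
Best: 91 pts.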